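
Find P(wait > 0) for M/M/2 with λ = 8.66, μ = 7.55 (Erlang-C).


a = λ/μ = 1.1470; ρ = a/2 = 0.5735
P₀ = 0.271044 (from M/M/c formula)
C(c,a) = [a^c/(c!(1−ρ))]·P₀ = [1.31565/(2·0.4265)]·0.271044
= 1.54242·0.271044 = 0.418064

Final: 0.418064


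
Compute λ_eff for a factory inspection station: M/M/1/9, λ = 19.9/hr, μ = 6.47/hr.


ρ = 3.0757; P_K = (1−ρ)ρ^9/(1−ρ^10) = 0.674883
λ_eff = λ(1 − P_K) = 19.9·(1 − 0.674883) = 19.9·0.325117 = 6.4698 /hr

Final: 6.4698 /hr


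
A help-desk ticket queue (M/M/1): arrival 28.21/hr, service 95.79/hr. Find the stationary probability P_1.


ρ = 28.21/95.79 = 0.2945
P_n = (1−ρ)·ρ^n = (1 − 0.2945)·0.2945^1 = 0.7055·0.294498 = 0.207769

Final: 0.207769


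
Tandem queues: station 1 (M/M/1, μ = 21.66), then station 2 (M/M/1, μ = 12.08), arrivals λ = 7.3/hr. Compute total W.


Each node sees arrival rate λ = 7.3/hr (tandem ⇒ throughput preserved).
W₁ = 1/(μ₁−λ) = 1/(21.66−7.3) = 0.06964 hr
W₂ = 1/(μ₂−λ) = 1/(12.08−7.3) = 0.20921 hr
W_total = W₁ + W₂ = 0.06964 + 0.20921 = 0.27884 hr

Final: 0.27884 hr


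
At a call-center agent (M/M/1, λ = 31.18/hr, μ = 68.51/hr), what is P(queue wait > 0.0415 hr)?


ρ = 31.18/68.51 = 0.4551
P(Wq > t) = ρ·e^{−(μ−λ)t} = 0.4551·e^{−1.5492}
= 0.4551·0.212419 = 0.096675

Final: 0.096675


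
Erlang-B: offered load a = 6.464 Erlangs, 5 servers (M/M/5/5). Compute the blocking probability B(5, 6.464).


B(c,a) = (a^c/c!) / Σ_{k=0}^{c} a^k/k!
a^5/5! = 94.042787
Σ terms (k=0..5): 1.00000 + 6.46400 + 20.89165 + 45.01454 + 72.74349 + 94.04279 = 240.156466
B = 94.042787/240.156466 = 0.391590

Final: 0.391590


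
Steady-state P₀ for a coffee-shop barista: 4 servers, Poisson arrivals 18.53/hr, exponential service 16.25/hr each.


a = λ/μ = 18.53/16.25 = 1.1403; ρ = a/c = 0.2851
Σ_{k=0}^{3} a^k/k! (terms k=0..3) = 1.00000 + 1.14031 + 0.65015 + 0.24712 = 3.03758
Tail: a^4/(4!(1−ρ)) = 1.69078/(24·0.7149) = 0.09854
P₀ = 1/(3.03758 + 0.09854) = 1/3.13612 = 0.318865

Final: 0.318865


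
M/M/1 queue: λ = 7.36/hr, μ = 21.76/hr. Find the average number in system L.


ρ = λ/μ = 7.36/21.76 = 0.3382
L = ρ/(1−ρ) = 0.3382/(1 − 0.3382) = 0.3382/0.6618 = 0.5111

Final: 0.5111


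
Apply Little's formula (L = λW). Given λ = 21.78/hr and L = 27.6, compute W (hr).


W = L/λ = 27.6/21.78 = 1.2672 hr

Final: 1.2672 hr


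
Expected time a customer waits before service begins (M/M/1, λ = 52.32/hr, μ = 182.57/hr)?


ρ = 52.32/182.57 = 0.2866
Wq = ρ/(μ−λ) = 0.2866/(182.57 − 52.32) = 0.2866/130.25 = 0.002200 hr

Final: 0.002200 hr


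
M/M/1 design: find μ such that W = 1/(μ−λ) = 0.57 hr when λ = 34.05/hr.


W = 1/(μ−λ) ⇒ μ − λ = 1/W = 1/0.57 = 1.7544
μ = λ + 1/W = 34.05 + 1.7544 = 35.8044 per hr

Final: 35.8044 /hr


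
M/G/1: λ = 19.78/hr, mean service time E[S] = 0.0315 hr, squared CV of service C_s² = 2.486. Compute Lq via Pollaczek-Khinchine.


ρ = λ·E[S] = 19.78·0.0315 = 0.6231
Lq = ρ²(1+C_s²)/(2(1−ρ)) = 0.3882·(1+2.486)/(2·0.3769)
= 0.3882·3.4860/0.7539 = 1.79519

Final: 1.79519


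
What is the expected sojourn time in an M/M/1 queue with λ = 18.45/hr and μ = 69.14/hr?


W = 1/(μ−λ) = 1/(69.14 − 18.45) = 1/50.69 = 0.01973 hr

Final: 0.01973 hr


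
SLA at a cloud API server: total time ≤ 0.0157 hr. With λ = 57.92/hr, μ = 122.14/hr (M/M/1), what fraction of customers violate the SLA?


W ~ Exponential(μ−λ) for M/M/1.
μ − λ = 122.14 − 57.92 = 64.2200
P(W > t) = e^{−(μ−λ)t} = e^{−1.0083} = 0.364855

Final: 0.364855


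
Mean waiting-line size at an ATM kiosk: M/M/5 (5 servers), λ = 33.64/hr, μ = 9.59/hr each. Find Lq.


a = λ/μ = 3.5078; ρ = a/5 = 0.7016
P₀ = 0.025645
Lq = P₀·a^c·ρ / (c!·(1−ρ)²) = 0.025645·531.11296·0.7016/(120·0.08906)
= 0.89409

Final: 0.89409


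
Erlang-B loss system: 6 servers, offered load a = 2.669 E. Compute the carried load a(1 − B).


B(6,2.669) = 0.035495 (Erlang-B)
Carried load = a(1 − B) = 2.669·(1 − 0.035495) = 2.669·0.964505 = 2.5743 E

Final: 2.5743 Erlangs


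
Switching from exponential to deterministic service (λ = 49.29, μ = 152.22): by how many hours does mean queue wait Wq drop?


ρ = 49.29/152.22 = 0.3238
Wq(M/M/1) = ρ/(μ−λ) = 0.3238/102.93 = 0.003146 hr
Wq(M/D/1) = ρ/(2(μ−λ)) = 0.001573 hr
Savings = 0.003146 − 0.001573 = 0.001573 hr

Final: 0.001573 hr


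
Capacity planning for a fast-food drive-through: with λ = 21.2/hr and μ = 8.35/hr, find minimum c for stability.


Stability requires cμ > λ ⇔ c > λ/μ.
λ/μ = 21.2/8.35 = 2.5389
Minimum integer c = ⌊2.5389⌋ + 1 = 3
Check: 3·8.35 = 25.05 > 21.2, while 2·8.35 = 16.70 ≤ 21.2

Final: 3 servers


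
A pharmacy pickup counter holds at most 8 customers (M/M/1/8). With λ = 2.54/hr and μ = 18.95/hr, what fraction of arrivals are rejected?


ρ = λ/μ = 2.54/18.95 = 0.1340
P_K = (1−ρ)ρ^K/(1−ρ^(K+1)) = (0.8660·0.0000001042)/(1 − 0.00000001396)
= 0.00000009022/1.000000 = 0.00000009022

Final: 0.00000009022


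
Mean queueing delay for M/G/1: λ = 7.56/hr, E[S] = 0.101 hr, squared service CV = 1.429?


ρ = λ·E[S] = 7.56·0.101 = 0.7636
E[S²] = E[S]²(1+C_s²) = 0.101²·(1+1.429) = 0.024778
Wq = λ·E[S²]/(2(1−ρ)) = 7.56·0.024778/(2·0.2364) = 0.39613 hr

Final: 0.39613 hr


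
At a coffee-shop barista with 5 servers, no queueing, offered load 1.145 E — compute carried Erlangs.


B(5,1.145) = 0.005225 (Erlang-B)
Carried load = a(1 − B) = 1.145·(1 − 0.005225) = 1.145·0.994775 = 1.1390 E

Final: 1.1390 Erlangs


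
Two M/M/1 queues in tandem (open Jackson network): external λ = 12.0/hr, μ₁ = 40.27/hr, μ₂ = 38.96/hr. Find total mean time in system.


Each node sees arrival rate λ = 12.0/hr (tandem ⇒ throughput preserved).
W₁ = 1/(μ₁−λ) = 1/(40.27−12.0) = 0.03537 hr
W₂ = 1/(μ₂−λ) = 1/(38.96−12.0) = 0.03709 hr
W_total = W₁ + W₂ = 0.03537 + 0.03709 = 0.07247 hr

Final: 0.07247 hr


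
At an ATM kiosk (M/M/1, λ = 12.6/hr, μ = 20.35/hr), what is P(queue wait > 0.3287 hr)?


ρ = 12.6/20.35 = 0.6192
P(Wq > t) = ρ·e^{−(μ−λ)t} = 0.6192·e^{−2.5474}
= 0.6192·0.078283 = 0.048470

Final: 0.048470


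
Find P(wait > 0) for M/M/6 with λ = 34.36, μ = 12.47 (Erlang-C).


a = λ/μ = 2.7554; ρ = a/6 = 0.4592
P₀ = 0.062942 (from M/M/c formula)
C(c,a) = [a^c/(c!(1−ρ))]·P₀ = [437.64323/(720·0.5408)]·0.062942
= 1.12403·0.062942 = 0.070749

Final: 0.070749


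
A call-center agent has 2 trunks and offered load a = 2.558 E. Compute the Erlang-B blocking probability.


B(c,a) = (a^c/c!) / Σ_{k=0}^{c} a^k/k!
a^2/2! = 3.271682
Σ terms (k=0..2): 1.00000 + 2.55800 + 3.27168 = 6.829682
B = 3.271682/6.829682 = 0.479039

Final: 0.479039


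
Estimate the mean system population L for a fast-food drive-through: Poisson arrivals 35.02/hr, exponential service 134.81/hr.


ρ = λ/μ = 35.02/134.81 = 0.2598
L = ρ/(1−ρ) = 0.2598/(1 − 0.2598) = 0.2598/0.7402 = 0.3509

Final: 0.3509


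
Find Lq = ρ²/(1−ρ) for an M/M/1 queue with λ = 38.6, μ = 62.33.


ρ = 38.6/62.33 = 0.6193
Lq = ρ²/(1−ρ) = 0.3835/0.3807 = 1.0073

Final: 1.0073


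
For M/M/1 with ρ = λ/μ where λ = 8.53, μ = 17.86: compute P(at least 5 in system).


ρ = 8.53/17.86 = 0.4776
P(N ≥ n) = ρ^n = 0.4776^5 = 0.024851

Final: 0.024851


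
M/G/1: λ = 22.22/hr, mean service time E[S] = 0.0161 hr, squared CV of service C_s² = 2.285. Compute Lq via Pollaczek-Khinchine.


ρ = λ·E[S] = 22.22·0.0161 = 0.3577
Lq = ρ²(1+C_s²)/(2(1−ρ)) = 0.1280·(1+2.285)/(2·0.6423)
= 0.1280·3.2850/1.2845 = 0.32729

Final: 0.32729


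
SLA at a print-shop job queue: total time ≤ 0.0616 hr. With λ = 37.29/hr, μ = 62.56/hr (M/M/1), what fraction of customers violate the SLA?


W ~ Exponential(μ−λ) for M/M/1.
μ − λ = 62.56 − 37.29 = 25.2700
P(W > t) = e^{−(μ−λ)t} = e^{−1.5566} = 0.210845

Final: 0.210845


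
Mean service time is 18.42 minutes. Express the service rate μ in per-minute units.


μ = 1/(service time) in consistent units.
1 minute = 1 min, so μ = 1/18.42 = 0.05429 per minute

Final: 0.05429 /min


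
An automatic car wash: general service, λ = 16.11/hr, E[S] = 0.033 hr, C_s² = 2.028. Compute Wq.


ρ = λ·E[S] = 16.11·0.033 = 0.5316
E[S²] = E[S]²(1+C_s²) = 0.033²·(1+2.028) = 0.003297
Wq = λ·E[S²]/(2(1−ρ)) = 16.11·0.003297/(2·0.4684) = 0.05671 hr

Final: 0.05671 hr


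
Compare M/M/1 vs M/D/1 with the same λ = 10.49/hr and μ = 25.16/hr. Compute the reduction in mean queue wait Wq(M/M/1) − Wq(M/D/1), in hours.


ρ = 10.49/25.16 = 0.4169
Wq(M/M/1) = ρ/(μ−λ) = 0.4169/14.67 = 0.02842 hr
Wq(M/D/1) = ρ/(2(μ−λ)) = 0.01421 hr
Savings = 0.02842 − 0.01421 = 0.01421 hr

Final: 0.01421 hr


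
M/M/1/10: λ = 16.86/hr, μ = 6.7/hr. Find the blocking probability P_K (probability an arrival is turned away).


ρ = λ/μ = 16.86/6.7 = 2.5164
P_K = (1−ρ)ρ^K/(1−ρ^(K+1)) = (-1.5164·10181.873004)/(1 − 25621.847589)
= -15439.974585/-25620.847589 = 0.602633

Final: 0.602633


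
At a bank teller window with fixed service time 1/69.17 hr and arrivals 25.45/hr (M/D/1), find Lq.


ρ = 25.45/69.17 = 0.3679
M/D/1: Lq = ρ²/(2(1−ρ)) = 0.1354/(2·0.6321) = 0.10709

Final: 0.10709


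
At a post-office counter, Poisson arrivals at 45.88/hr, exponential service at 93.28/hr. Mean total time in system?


W = 1/(μ−λ) = 1/(93.28 − 45.88) = 1/47.40 = 0.02110 hr

Final: 0.02110 hr


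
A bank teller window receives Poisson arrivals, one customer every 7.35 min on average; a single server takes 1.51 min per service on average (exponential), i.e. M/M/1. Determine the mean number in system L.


λ = 60/7.35 = 8.1633 /hr
μ = 60/1.51 = 39.7351 /hr
ρ = λ/μ = 8.1633/39.7351 = 0.2054
L = ρ/(1−ρ) = 0.2054/0.7946 = 0.2586

Final: 0.2586


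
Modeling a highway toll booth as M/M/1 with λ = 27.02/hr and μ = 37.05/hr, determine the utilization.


ρ = λ/μ = 27.02/37.05 = 0.7293

Final: 0.7293


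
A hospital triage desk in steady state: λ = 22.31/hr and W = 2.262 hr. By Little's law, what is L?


L = λW = 22.31·2.262 = 50.4652

Final: 50.4652


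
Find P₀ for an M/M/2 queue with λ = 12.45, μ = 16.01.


a = λ/μ = 12.45/16.01 = 0.7776; ρ = a/c = 0.3888
Σ_{k=0}^{1} a^k/k! (terms k=0..1) = 1.00000 + 0.77764 = 1.77764
Tail: a^2/(2!(1−ρ)) = 0.60472/(2·0.6112) = 0.49472
P₀ = 1/(1.77764 + 0.49472) = 1/2.27236 = 0.440072

Final: 0.440072


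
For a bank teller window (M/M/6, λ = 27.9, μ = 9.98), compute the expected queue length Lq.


a = λ/μ = 2.7956; ρ = a/6 = 0.4659
P₀ = 0.060408
Lq = P₀·a^c·ρ / (c!·(1−ρ)²) = 0.060408·477.35555·0.4659/(720·0.28523)
= 0.06542

Final: 0.06542


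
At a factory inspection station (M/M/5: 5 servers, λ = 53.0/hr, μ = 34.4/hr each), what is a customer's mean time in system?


a = 1.5407; ρ = 0.3081; P₀ = 0.213837
Lq = P₀·a^c·ρ/(c!(1−ρ)²) = 0.009959
Wq = Lq/λ = 0.009959/53.0 = 0.0001879 hr
W = Wq + 1/μ = 0.0001879 + 0.02907 = 0.02926 hr

Final: 0.02926 hr


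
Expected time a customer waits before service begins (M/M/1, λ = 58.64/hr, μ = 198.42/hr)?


ρ = 58.64/198.42 = 0.2955
Wq = ρ/(μ−λ) = 0.2955/(198.42 − 58.64) = 0.2955/139.78 = 0.002114 hr

Final: 0.002114 hr


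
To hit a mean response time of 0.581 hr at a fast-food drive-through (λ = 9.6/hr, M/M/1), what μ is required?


W = 1/(μ−λ) ⇒ μ − λ = 1/W = 1/0.581 = 1.7212
μ = λ + 1/W = 9.6 + 1.7212 = 11.3212 per hr

Final: 11.3212 /hr


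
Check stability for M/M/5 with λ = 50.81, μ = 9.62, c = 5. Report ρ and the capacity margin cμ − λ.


Total capacity cμ = 5·9.62 = 48.10/hr
ρ = λ/(cμ) = 50.81/48.10 = 1.0563
Stable ⇔ ρ < 1: NO
Spare capacity = cμ − λ = 48.10 − 50.81 = -2.71/hr

Final: ρ = 1.0563; unstable; margin = -2.71/hr


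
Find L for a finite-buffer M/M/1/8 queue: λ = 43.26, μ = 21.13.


ρ = 43.26/21.13 = 2.0473
L = ρ[1 − (K+1)ρ^K + Kρ^(K+1)] / [(1−ρ)(1−ρ^(K+1))]
Numerator: 2.0473·(1 − 9·308.671224 + 8·631.950646) = 4664.963809
Denominator: (-1.0473)·(-630.950646) = 660.811065
L = 4664.963809/660.811065 = 7.0595

Final: 7.0595


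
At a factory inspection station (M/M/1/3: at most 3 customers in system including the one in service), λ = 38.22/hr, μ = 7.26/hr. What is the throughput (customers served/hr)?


ρ = 5.2645; P_K = (1−ρ)ρ^3/(1−ρ^4) = 0.811103
λ_eff = λ(1 − P_K) = 38.22·(1 − 0.811103) = 38.22·0.188897 = 7.2196 /hr

Final: 7.2196 /hr


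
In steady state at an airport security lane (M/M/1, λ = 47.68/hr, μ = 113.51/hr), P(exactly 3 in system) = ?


ρ = 47.68/113.51 = 0.4201
P_n = (1−ρ)·ρ^n = (1 − 0.4201)·0.4201^3 = 0.5799·0.074115 = 0.042983

Final: 0.042983


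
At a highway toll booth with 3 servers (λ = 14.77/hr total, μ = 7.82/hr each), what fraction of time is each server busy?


ρ = λ/(cμ) = 14.77/(3·7.82) = 14.77/23.46 = 0.6296

Final: 0.6296


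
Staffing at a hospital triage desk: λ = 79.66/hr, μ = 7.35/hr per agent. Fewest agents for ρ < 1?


Stability requires cμ > λ ⇔ c > λ/μ.
λ/μ = 79.66/7.35 = 10.8381
Minimum integer c = ⌊10.8381⌋ + 1 = 11
Check: 11·7.35 = 80.85 > 79.66, while 10·7.35 = 73.50 ≤ 79.66

Final: 11 servers


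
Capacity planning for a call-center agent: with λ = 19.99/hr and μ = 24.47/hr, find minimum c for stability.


Stability requires cμ > λ ⇔ c > λ/μ.
λ/μ = 19.99/24.47 = 0.8169
Minimum integer c = ⌊0.8169⌋ + 1 = 1
Check: 1·24.47 = 24.47 > 19.99, while 0·24.47 = 0.00 ≤ 19.99

Final: 1 servers


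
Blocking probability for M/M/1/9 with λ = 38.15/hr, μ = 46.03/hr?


ρ = λ/μ = 38.15/46.03 = 0.8288
P_K = (1−ρ)ρ^K/(1−ρ^(K+1)) = (0.1712·0.184536)/(1 − 0.152945)
= 0.031591/0.847055 = 0.037295

Final: 0.037295


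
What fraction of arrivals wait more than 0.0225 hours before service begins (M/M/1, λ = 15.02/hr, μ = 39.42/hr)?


ρ = 15.02/39.42 = 0.3810
P(Wq > t) = ρ·e^{−(μ−λ)t} = 0.3810·e^{−0.5490}
= 0.3810·0.577527 = 0.220052

Final: 0.220052


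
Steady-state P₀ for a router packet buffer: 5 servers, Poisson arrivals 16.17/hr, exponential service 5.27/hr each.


a = λ/μ = 16.17/5.27 = 3.0683; ρ = a/c = 0.6137
Σ_{k=0}^{4} a^k/k! (terms k=0..4) = 1.00000 + 3.06831 + 4.70727 + 4.81445 + 3.69306 = 17.28309
Tail: a^5/(5!(1−ρ)) = 271.95498/(120·0.3863) = 5.86609
P₀ = 1/(17.28309 + 5.86609) = 1/23.14918 = 0.043198

Final: 0.043198


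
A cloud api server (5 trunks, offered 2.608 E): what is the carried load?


B(5,2.608) = 0.077951 (Erlang-B)
Carried load = a(1 − B) = 2.608·(1 − 0.077951) = 2.608·0.922049 = 2.4047 E

Final: 2.4047 Erlangs


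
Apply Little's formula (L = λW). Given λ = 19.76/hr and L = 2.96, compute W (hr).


W = L/λ = 2.96/19.76 = 0.1498 hr

Final: 0.1498 hr


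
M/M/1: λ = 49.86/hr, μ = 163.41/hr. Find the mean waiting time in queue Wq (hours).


ρ = 49.86/163.41 = 0.3051
Wq = ρ/(μ−λ) = 0.3051/(163.41 − 49.86) = 0.3051/113.55 = 0.002687 hr

Final: 0.002687 hr


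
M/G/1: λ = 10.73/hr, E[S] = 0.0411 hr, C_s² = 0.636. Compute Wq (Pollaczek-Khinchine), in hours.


ρ = λ·E[S] = 10.73·0.0411 = 0.4410
E[S²] = E[S]²(1+C_s²) = 0.0411²·(1+0.636) = 0.002764
Wq = λ·E[S²]/(2(1−ρ)) = 10.73·0.002764/(2·0.5590) = 0.02652 hr

Final: 0.02652 hr


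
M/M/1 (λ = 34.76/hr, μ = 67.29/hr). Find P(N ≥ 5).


ρ = 34.76/67.29 = 0.5166
P(N ≥ n) = ρ^n = 0.5166^5 = 0.036783

Final: 0.036783


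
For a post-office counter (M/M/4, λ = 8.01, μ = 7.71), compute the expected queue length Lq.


a = λ/μ = 1.0389; ρ = a/4 = 0.2597
P₀ = 0.353227
Lq = P₀·a^c·ρ / (c!·(1−ρ)²) = 0.353227·1.16496·0.2597/(24·0.54800)
= 0.008126

Final: 0.008126


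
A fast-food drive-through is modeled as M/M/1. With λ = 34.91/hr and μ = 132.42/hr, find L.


ρ = λ/μ = 34.91/132.42 = 0.2636
L = ρ/(1−ρ) = 0.2636/(1 − 0.2636) = 0.2636/0.7364 = 0.3580

Final: 0.3580


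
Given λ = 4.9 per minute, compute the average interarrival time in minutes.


Mean interarrival time = 1/λ = 1/4.9 minute = 0.20408 minute
In minutes: 0.20408 × 1 = 0.2041 min

Final: 0.2041 min


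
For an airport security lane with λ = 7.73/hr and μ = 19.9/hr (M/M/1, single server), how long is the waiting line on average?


ρ = 7.73/19.9 = 0.3884
Lq = ρ²/(1−ρ) = 0.1509/0.6116 = 0.2467

Final: 0.2467


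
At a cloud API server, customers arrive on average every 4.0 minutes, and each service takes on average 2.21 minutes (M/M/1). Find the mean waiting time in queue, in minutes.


λ = 60/4.0 = 15.0000 /hr
μ = 60/2.21 = 27.1493 /hr
ρ = λ/μ = 15.0000/27.1493 = 0.5525
Wq = ρ/(μ−λ) = 0.5525/(27.1493−15.0000) = 0.04548 hr
In minutes: 0.04548·60 = 2.729 min

Final: 2.729 min


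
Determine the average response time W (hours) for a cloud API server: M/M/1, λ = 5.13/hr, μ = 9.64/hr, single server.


W = 1/(μ−λ) = 1/(9.64 − 5.13) = 1/4.51 = 0.2217 hr

Final: 0.2217 hr


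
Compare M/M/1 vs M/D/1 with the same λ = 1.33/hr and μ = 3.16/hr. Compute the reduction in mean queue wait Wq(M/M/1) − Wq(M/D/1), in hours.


ρ = 1.33/3.16 = 0.4209
Wq(M/M/1) = ρ/(μ−λ) = 0.4209/1.83 = 0.22999 hr
Wq(M/D/1) = ρ/(2(μ−λ)) = 0.11500 hr
Savings = 0.22999 − 0.11500 = 0.11500 hr

Final: 0.11500 hr


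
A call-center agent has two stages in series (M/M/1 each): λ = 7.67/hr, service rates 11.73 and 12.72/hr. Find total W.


Each node sees arrival rate λ = 7.67/hr (tandem ⇒ throughput preserved).
W₁ = 1/(μ₁−λ) = 1/(11.73−7.67) = 0.24631 hr
W₂ = 1/(μ₂−λ) = 1/(12.72−7.67) = 0.19802 hr
W_total = W₁ + W₂ = 0.24631 + 0.19802 = 0.44433 hr

Final: 0.44433 hr


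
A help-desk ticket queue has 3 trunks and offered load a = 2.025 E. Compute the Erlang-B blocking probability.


B(c,a) = (a^c/c!) / Σ_{k=0}^{c} a^k/k!
a^3/3! = 1.383961
Σ terms (k=0..3): 1.00000 + 2.02500 + 2.05031 + 1.38396 = 6.459273
B = 1.383961/6.459273 = 0.214260

Final: 0.214260


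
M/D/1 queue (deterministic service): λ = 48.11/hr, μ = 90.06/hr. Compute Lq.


ρ = 48.11/90.06 = 0.5342
M/D/1: Lq = ρ²/(2(1−ρ)) = 0.2854/(2·0.4658) = 0.30632

Final: 0.30632


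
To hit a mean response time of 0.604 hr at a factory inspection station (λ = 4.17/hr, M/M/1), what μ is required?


W = 1/(μ−λ) ⇒ μ − λ = 1/W = 1/0.604 = 1.6556
μ = λ + 1/W = 4.17 + 1.6556 = 5.8256 per hr

Final: 5.8256 /hr


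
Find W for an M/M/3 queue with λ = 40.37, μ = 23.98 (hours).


a = 1.6835; ρ = 0.5612; P₀ = 0.169130
Lq = P₀·a^c·ρ/(c!(1−ρ)²) = 0.39190
Wq = Lq/λ = 0.39190/40.37 = 0.009708 hr
W = Wq + 1/μ = 0.009708 + 0.04170 = 0.05141 hr

Final: 0.05141 hr


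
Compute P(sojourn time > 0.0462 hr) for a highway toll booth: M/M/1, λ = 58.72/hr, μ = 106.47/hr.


W ~ Exponential(μ−λ) for M/M/1.
μ − λ = 106.47 − 58.72 = 47.7500
P(W > t) = e^{−(μ−λ)t} = e^{−2.2060} = 0.110135

Final: 0.110135


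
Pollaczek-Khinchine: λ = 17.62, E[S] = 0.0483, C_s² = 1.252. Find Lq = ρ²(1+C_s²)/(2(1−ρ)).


ρ = λ·E[S] = 17.62·0.0483 = 0.8510
Lq = ρ²(1+C_s²)/(2(1−ρ)) = 0.7243·(1+1.252)/(2·0.1490)
= 0.7243·2.2520/0.2979 = 5.47510

Final: 5.47510


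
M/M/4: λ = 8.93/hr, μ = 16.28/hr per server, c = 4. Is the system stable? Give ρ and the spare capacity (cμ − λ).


Total capacity cμ = 4·16.28 = 65.12/hr
ρ = λ/(cμ) = 8.93/65.12 = 0.1371
Stable ⇔ ρ < 1: YES
Spare capacity = cμ − λ = 65.12 − 8.93 = 56.19/hr

Final: ρ = 0.1371; stable; margin = 56.19/hr


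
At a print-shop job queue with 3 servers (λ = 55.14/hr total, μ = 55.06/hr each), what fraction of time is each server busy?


ρ = λ/(cμ) = 55.14/(3·55.06) = 55.14/165.18 = 0.3338

Final: 0.3338


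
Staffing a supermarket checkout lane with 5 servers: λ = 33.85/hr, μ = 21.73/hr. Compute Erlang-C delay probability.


a = λ/μ = 1.5578; ρ = a/5 = 0.3116
P₀ = 0.210197 (from M/M/c formula)
C(c,a) = [a^c/(c!(1−ρ))]·P₀ = [9.17265/(120·0.6884)]·0.210197
= 0.11103·0.210197 = 0.023338

Final: 0.023338


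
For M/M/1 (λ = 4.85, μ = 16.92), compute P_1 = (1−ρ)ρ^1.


ρ = 4.85/16.92 = 0.2866
P_n = (1−ρ)·ρ^n = (1 − 0.2866)·0.2866^1 = 0.7134·0.286643 = 0.204479

Final: 0.204479


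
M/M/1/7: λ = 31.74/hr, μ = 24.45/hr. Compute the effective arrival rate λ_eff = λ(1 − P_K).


ρ = 1.2982; P_K = (1−ρ)ρ^7/(1−ρ^8) = 0.262186
λ_eff = λ(1 − P_K) = 31.74·(1 − 0.262186) = 31.74·0.737814 = 23.4182 /hr

Final: 23.4182 /hr


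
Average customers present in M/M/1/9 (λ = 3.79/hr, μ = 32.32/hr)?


ρ = 3.79/32.32 = 0.1173
L = ρ[1 − (K+1)ρ^K + Kρ^(K+1)] / [(1−ρ)(1−ρ^(K+1))]
Numerator: 0.1173·(1 − 10·0.000000004193 + 9·4.917e-10) = 0.117265
Denominator: (0.8827)·(1.000000) = 0.882735
L = 0.117265/0.882735 = 0.1328

Final: 0.1328


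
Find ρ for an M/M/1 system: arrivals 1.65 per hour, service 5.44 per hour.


ρ = λ/μ = 1.65/5.44 = 0.3033

Final: 0.3033


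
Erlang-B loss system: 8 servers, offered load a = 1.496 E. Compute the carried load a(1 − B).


B(8,1.496) = 0.0001394 (Erlang-B)
Carried load = a(1 − B) = 1.496·(1 − 0.0001394) = 1.496·0.999861 = 1.4958 E

Final: 1.4958 Erlangs


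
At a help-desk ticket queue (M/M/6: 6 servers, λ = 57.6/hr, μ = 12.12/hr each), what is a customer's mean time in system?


a = 4.7525; ρ = 0.7921; P₀ = 0.006521
Lq = P₀·a^c·ρ/(c!(1−ρ)²) = 1.91185
Wq = Lq/λ = 1.91185/57.6 = 0.03319 hr
W = Wq + 1/μ = 0.03319 + 0.08251 = 0.11570 hr

Final: 0.11570 hr


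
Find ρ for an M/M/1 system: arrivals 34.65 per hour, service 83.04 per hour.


ρ = λ/μ = 34.65/83.04 = 0.4173

Final: 0.4173


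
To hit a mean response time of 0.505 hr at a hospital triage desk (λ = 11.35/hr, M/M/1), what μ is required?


W = 1/(μ−λ) ⇒ μ − λ = 1/W = 1/0.505 = 1.9802
μ = λ + 1/W = 11.35 + 1.9802 = 13.3302 per hr

Final: 13.3302 /hr


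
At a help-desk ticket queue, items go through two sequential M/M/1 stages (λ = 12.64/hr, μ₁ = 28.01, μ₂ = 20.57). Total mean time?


Each node sees arrival rate λ = 12.64/hr (tandem ⇒ throughput preserved).
W₁ = 1/(μ₁−λ) = 1/(28.01−12.64) = 0.06506 hr
W₂ = 1/(μ₂−λ) = 1/(20.57−12.64) = 0.12610 hr
W_total = W₁ + W₂ = 0.06506 + 0.12610 = 0.19117 hr

Final: 0.19117 hr


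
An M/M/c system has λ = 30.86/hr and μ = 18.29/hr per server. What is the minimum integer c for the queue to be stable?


Stability requires cμ > λ ⇔ c > λ/μ.
λ/μ = 30.86/18.29 = 1.6873
Minimum integer c = ⌊1.6873⌋ + 1 = 2
Check: 2·18.29 = 36.58 > 30.86, while 1·18.29 = 18.29 ≤ 30.86

Final: 2 servers


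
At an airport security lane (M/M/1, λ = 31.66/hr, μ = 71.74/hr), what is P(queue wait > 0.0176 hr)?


ρ = 31.66/71.74 = 0.4413
P(Wq > t) = ρ·e^{−(μ−λ)t} = 0.4413·e^{−0.7054}
= 0.4413·0.493907 = 0.217969

Final: 0.217969


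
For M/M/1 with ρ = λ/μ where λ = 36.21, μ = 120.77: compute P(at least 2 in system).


ρ = 36.21/120.77 = 0.2998
P(N ≥ n) = ρ^n = 0.2998^2 = 0.089896

Final: 0.089896


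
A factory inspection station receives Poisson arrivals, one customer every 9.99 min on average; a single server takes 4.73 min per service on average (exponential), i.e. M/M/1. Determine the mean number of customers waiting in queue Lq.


λ = 60/9.99 = 6.0060 /hr
μ = 60/4.73 = 12.6850 /hr
ρ = λ/μ = 6.0060/12.6850 = 0.4735
Lq = ρ²/(1−ρ) = 0.2242/0.5265 = 0.4258

Final: 0.4258


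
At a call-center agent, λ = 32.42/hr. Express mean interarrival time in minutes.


Mean interarrival time = 1/λ = 1/32.42 hour = 0.03085 hour
In minutes: 0.03085 × 60 = 1.8507 min

Final: 1.8507 min


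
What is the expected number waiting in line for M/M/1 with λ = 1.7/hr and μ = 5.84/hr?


ρ = 1.7/5.84 = 0.2911
Lq = ρ²/(1−ρ) = 0.08474/0.7089 = 0.1195

Final: 0.1195


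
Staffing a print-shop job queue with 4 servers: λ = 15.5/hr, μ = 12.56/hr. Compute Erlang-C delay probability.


a = λ/μ = 1.2341; ρ = a/4 = 0.3085
P₀ = 0.289977 (from M/M/c formula)
C(c,a) = [a^c/(c!(1−ρ))]·P₀ = [2.31936/(24·0.6915)]·0.289977
= 0.13976·0.289977 = 0.040527

Final: 0.040527


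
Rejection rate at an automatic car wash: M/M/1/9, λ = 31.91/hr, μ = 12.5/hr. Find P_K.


ρ = λ/μ = 31.91/12.5 = 2.5528
P_K = (1−ρ)ρ^K/(1−ρ^(K+1)) = (-1.5528·4604.167561)/(1 − 11753.518950)
= -7149.351389/-11752.518950 = 0.608325

Final: 0.608325


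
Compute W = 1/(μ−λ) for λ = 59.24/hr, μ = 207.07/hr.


W = 1/(μ−λ) = 1/(207.07 − 59.24) = 1/147.83 = 0.006765 hr

Final: 0.006765 hr


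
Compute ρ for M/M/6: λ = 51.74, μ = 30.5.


ρ = λ/(cμ) = 51.74/(6·30.5) = 51.74/183.00 = 0.2827

Final: 0.2827


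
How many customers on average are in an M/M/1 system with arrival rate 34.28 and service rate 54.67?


ρ = λ/μ = 34.28/54.67 = 0.6270
L = ρ/(1−ρ) = 0.6270/(1 − 0.6270) = 0.6270/0.3730 = 1.6812

Final: 1.6812


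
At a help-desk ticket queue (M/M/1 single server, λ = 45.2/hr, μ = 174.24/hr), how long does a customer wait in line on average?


ρ = 45.2/174.24 = 0.2594
Wq = ρ/(μ−λ) = 0.2594/(174.24 − 45.2) = 0.2594/129.04 = 0.002010 hr

Final: 0.002010 hr


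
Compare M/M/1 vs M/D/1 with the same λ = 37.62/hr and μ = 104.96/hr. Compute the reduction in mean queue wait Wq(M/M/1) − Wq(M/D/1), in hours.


ρ = 37.62/104.96 = 0.3584
Wq(M/M/1) = ρ/(μ−λ) = 0.3584/67.34 = 0.005323 hr
Wq(M/D/1) = ρ/(2(μ−λ)) = 0.002661 hr
Savings = 0.005323 − 0.002661 = 0.002661 hr

Final: 0.002661 hr


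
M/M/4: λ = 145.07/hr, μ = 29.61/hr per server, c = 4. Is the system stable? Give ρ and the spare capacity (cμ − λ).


Total capacity cμ = 4·29.61 = 118.44/hr
ρ = λ/(cμ) = 145.07/118.44 = 1.2248
Stable ⇔ ρ < 1: NO
Spare capacity = cμ − λ = 118.44 − 145.07 = -26.63/hr

Final: ρ = 1.2248; unstable; margin = -26.63/hr


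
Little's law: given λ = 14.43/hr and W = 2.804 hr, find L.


L = λW = 14.43·2.804 = 40.4617

Final: 40.4617


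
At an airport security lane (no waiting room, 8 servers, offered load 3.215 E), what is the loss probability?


B(c,a) = (a^c/c!) / Σ_{k=0}^{c} a^k/k!
a^8/8! = 0.283092
Σ terms (k=0..8): 1.00000 + 3.21500 + 5.16811 + 5.53849 + 4.45156 + 2.86236 + 1.53375 + 0.70443 + 0.28309 = 24.756792
B = 0.283092/24.756792 = 0.011435

Final: 0.011435


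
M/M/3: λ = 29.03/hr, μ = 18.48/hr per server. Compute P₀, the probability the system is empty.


a = λ/μ = 29.03/18.48 = 1.5709; ρ = a/c = 0.5236
Σ_{k=0}^{2} a^k/k! (terms k=0..2) = 1.00000 + 1.57089 + 1.23384 = 3.80473
Tail: a^3/(3!(1−ρ)) = 3.87646/(6·0.4764) = 1.35625
P₀ = 1/(3.80473 + 1.35625) = 1/5.16098 = 0.193762

Final: 0.193762


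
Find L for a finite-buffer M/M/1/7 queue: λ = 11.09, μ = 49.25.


ρ = 11.09/49.25 = 0.2252
L = ρ[1 − (K+1)ρ^K + Kρ^(K+1)] / [(1−ρ)(1−ρ^(K+1))]
Numerator: 0.2252·(1 − 8·0.00002935 + 7·0.000006610) = 0.225135
Denominator: (0.7748)·(0.999993) = 0.774817
L = 0.225135/0.774817 = 0.2906

Final: 0.2906


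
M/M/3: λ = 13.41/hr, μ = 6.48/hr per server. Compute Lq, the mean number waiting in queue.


a = λ/μ = 2.0694; ρ = a/3 = 0.6898
P₀ = 0.100273
Lq = P₀·a^c·ρ / (c!·(1−ρ)²) = 0.100273·8.86260·0.6898/(6·0.09621)
= 1.06191

Final: 1.06191


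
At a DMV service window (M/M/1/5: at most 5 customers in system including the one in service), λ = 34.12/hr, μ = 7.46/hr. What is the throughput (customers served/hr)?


ρ = 4.5737; P_K = (1−ρ)ρ^5/(1−ρ^6) = 0.781445
λ_eff = λ(1 − P_K) = 34.12·(1 − 0.781445) = 34.12·0.218555 = 7.4571 /hr

Final: 7.4571 /hr


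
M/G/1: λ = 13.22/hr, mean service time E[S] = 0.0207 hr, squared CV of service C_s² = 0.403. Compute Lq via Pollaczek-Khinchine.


ρ = λ·E[S] = 13.22·0.0207 = 0.2737
Lq = ρ²(1+C_s²)/(2(1−ρ)) = 0.07489·(1+0.403)/(2·0.7263)
= 0.07489·1.4030/1.4527 = 0.07232

Final: 0.07232


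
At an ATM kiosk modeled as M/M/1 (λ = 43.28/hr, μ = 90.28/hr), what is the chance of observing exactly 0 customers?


ρ = 43.28/90.28 = 0.4794
P_n = (1−ρ)·ρ^n = (1 − 0.4794)·0.4794^0 = 0.5206·1.000000 = 0.520603

Final: 0.520603


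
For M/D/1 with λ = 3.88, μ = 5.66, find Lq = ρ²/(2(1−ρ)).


ρ = 3.88/5.66 = 0.6855
M/D/1: Lq = ρ²/(2(1−ρ)) = 0.4699/(2·0.3145) = 0.74713

Final: 0.74713


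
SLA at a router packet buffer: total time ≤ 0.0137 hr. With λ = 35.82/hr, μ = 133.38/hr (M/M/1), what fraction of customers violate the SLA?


W ~ Exponential(μ−λ) for M/M/1.
μ − λ = 133.38 − 35.82 = 97.5600
P(W > t) = e^{−(μ−λ)t} = e^{−1.3366} = 0.262745

Final: 0.262745


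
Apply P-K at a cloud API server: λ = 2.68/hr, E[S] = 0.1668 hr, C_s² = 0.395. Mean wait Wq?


ρ = λ·E[S] = 2.68·0.1668 = 0.4470
E[S²] = E[S]²(1+C_s²) = 0.1668²·(1+0.395) = 0.038812
Wq = λ·E[S²]/(2(1−ρ)) = 2.68·0.038812/(2·0.5530) = 0.09405 hr

Final: 0.09405 hr


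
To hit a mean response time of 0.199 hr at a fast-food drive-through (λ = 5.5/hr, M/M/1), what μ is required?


W = 1/(μ−λ) ⇒ μ − λ = 1/W = 1/0.199 = 5.0251
μ = λ + 1/W = 5.5 + 5.0251 = 10.5251 per hr

Final: 10.5251 /hr


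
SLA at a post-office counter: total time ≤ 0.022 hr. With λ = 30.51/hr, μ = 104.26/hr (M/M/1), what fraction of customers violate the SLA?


W ~ Exponential(μ−λ) for M/M/1.
μ − λ = 104.26 − 30.51 = 73.7500
P(W > t) = e^{−(μ−λ)t} = e^{−1.6225} = 0.197405

Final: 0.197405


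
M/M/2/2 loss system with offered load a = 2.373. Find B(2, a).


B(c,a) = (a^c/c!) / Σ_{k=0}^{c} a^k/k!
a^2/2! = 2.815565
Σ terms (k=0..2): 1.00000 + 2.37300 + 2.81556 = 6.188565
B = 2.815565/6.188565 = 0.454962

Final: 0.454962


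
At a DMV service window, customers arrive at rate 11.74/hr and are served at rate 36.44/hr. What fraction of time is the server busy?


ρ = λ/μ = 11.74/36.44 = 0.3222

Final: 0.3222


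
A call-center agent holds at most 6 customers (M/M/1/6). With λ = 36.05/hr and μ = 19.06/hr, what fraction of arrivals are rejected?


ρ = λ/μ = 36.05/19.06 = 1.8914
P_K = (1−ρ)ρ^K/(1−ρ^(K+1)) = (-0.8914·45.781945)/(1 − 86.591768)
= -40.809824/-85.591768 = 0.476796

Final: 0.476796


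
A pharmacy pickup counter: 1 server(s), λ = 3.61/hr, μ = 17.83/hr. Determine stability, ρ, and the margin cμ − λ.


Total capacity cμ = 1·17.83 = 17.83/hr
ρ = λ/(cμ) = 3.61/17.83 = 0.2025
Stable ⇔ ρ < 1: YES
Spare capacity = cμ − λ = 17.83 − 3.61 = 14.22/hr

Final: ρ = 0.2025; stable; margin = 14.22/hr


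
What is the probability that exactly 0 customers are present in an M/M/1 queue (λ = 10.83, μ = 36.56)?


ρ = 10.83/36.56 = 0.2962
P_n = (1−ρ)·ρ^n = (1 − 0.2962)·0.2962^0 = 0.7038·1.000000 = 0.703775

Final: 0.703775


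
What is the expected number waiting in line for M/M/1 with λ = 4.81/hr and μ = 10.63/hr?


ρ = 4.81/10.63 = 0.4525
Lq = ρ²/(1−ρ) = 0.2047/0.5475 = 0.3740

Final: 0.3740


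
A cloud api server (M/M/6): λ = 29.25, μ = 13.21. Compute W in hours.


a = 2.2142; ρ = 0.3690; P₀ = 0.108938
Lq = P₀·a^c·ρ/(c!(1−ρ)²) = 0.01653
Wq = Lq/λ = 0.01653/29.25 = 0.0005651 hr
W = Wq + 1/μ = 0.0005651 + 0.07570 = 0.07627 hr

Final: 0.07627 hr


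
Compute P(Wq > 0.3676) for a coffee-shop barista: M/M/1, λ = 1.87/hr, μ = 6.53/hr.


ρ = 1.87/6.53 = 0.2864
P(Wq > t) = ρ·e^{−(μ−λ)t} = 0.2864·e^{−1.7130}
= 0.2864·0.180321 = 0.051639

Final: 0.051639


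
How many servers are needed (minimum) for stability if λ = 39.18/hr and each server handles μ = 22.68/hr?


Stability requires cμ > λ ⇔ c > λ/μ.
λ/μ = 39.18/22.68 = 1.7275
Minimum integer c = ⌊1.7275⌋ + 1 = 2
Check: 2·22.68 = 45.36 > 39.18, while 1·22.68 = 22.68 ≤ 39.18

Final: 2 servers


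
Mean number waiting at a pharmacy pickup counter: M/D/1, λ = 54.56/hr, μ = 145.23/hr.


ρ = 54.56/145.23 = 0.3757
M/D/1: Lq = ρ²/(2(1−ρ)) = 0.1411/(2·0.6243) = 0.11303

Final: 0.11303


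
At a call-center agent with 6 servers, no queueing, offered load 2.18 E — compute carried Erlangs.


B(6,2.18) = 0.016973 (Erlang-B)
Carried load = a(1 − B) = 2.18·(1 − 0.016973) = 2.18·0.983027 = 2.1430 E

Final: 2.1430 Erlangs


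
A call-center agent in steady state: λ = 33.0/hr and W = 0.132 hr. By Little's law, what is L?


L = λW = 33.0·0.132 = 4.3560

Final: 4.3560


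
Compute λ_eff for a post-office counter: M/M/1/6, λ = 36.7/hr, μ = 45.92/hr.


ρ = 0.7992; P_K = (1−ρ)ρ^6/(1−ρ^7) = 0.066091
λ_eff = λ(1 − P_K) = 36.7·(1 − 0.066091) = 36.7·0.933909 = 34.2745 /hr

Final: 34.2745 /hr


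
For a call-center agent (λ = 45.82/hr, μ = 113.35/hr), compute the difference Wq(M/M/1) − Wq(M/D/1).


ρ = 45.82/113.35 = 0.4042
Wq(M/M/1) = ρ/(μ−λ) = 0.4042/67.53 = 0.005986 hr
Wq(M/D/1) = ρ/(2(μ−λ)) = 0.002993 hr
Savings = 0.005986 − 0.002993 = 0.002993 hr

Final: 0.002993 hr


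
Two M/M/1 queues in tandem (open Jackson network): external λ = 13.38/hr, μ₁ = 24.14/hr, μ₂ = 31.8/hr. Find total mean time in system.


Each node sees arrival rate λ = 13.38/hr (tandem ⇒ throughput preserved).
W₁ = 1/(μ₁−λ) = 1/(24.14−13.38) = 0.09294 hr
W₂ = 1/(μ₂−λ) = 1/(31.8−13.38) = 0.05429 hr
W_total = W₁ + W₂ = 0.09294 + 0.05429 = 0.14723 hr

Final: 0.14723 hr


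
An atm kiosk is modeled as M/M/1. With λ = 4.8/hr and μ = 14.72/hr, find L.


ρ = λ/μ = 4.8/14.72 = 0.3261
L = ρ/(1−ρ) = 0.3261/(1 − 0.3261) = 0.3261/0.6739 = 0.4839

Final: 0.4839


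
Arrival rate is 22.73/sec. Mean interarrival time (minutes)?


Mean interarrival time = 1/λ = 1/22.73 second = 0.04399 second
In minutes: 0.04399 × 0.0166667 = 0.0007332 min

Final: 0.0007332 min


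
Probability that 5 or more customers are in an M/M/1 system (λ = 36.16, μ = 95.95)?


ρ = 36.16/95.95 = 0.3769
P(N ≥ n) = ρ^n = 0.3769^5 = 0.007602

Final: 0.007602


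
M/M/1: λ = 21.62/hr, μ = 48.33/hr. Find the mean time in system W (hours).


W = 1/(μ−λ) = 1/(48.33 − 21.62) = 1/26.71 = 0.03744 hr

Final: 0.03744 hr


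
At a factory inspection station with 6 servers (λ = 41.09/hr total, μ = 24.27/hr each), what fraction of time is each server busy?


ρ = λ/(cμ) = 41.09/(6·24.27) = 41.09/145.62 = 0.2822

Final: 0.2822


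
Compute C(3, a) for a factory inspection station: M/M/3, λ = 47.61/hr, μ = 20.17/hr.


a = λ/μ = 2.3604; ρ = a/3 = 0.7868
P₀ = 0.060872 (from M/M/c formula)
C(c,a) = [a^c/(c!(1−ρ))]·P₀ = [13.15155/(6·0.2132)]·0.060872
= 10.28166·0.060872 = 0.625865

Final: 0.625865


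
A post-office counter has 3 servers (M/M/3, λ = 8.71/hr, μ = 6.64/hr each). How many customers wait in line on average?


a = λ/μ = 1.3117; ρ = a/3 = 0.4372
P₀ = 0.260379
Lq = P₀·a^c·ρ / (c!·(1−ρ)²) = 0.260379·2.25710·0.4372/(6·0.31669)
= 0.13524

Final: 0.13524


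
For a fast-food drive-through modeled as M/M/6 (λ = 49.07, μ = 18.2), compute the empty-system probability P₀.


a = λ/μ = 49.07/18.2 = 2.6962; ρ = a/c = 0.4494
Σ_{k=0}^{5} a^k/k! (terms k=0..5) = 1.00000 + 2.69615 + 3.63462 + 3.26650 + 2.20175 + 1.18725 = 13.98627
Tail: a^6/(6!(1−ρ)) = 384.12097/(720·0.5506) = 0.96887
P₀ = 1/(13.98627 + 0.96887) = 1/14.95515 = 0.066867

Final: 0.066867


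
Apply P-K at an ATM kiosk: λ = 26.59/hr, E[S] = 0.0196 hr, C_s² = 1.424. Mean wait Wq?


ρ = λ·E[S] = 26.59·0.0196 = 0.5212
E[S²] = E[S]²(1+C_s²) = 0.0196²·(1+1.424) = 0.0009312
Wq = λ·E[S²]/(2(1−ρ)) = 26.59·0.0009312/(2·0.4788) = 0.02586 hr

Final: 0.02586 hr


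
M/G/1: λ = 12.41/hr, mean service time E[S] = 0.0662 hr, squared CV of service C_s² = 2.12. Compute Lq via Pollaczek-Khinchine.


ρ = λ·E[S] = 12.41·0.0662 = 0.8215
Lq = ρ²(1+C_s²)/(2(1−ρ)) = 0.6749·(1+2.12)/(2·0.1785)
= 0.6749·3.1200/0.3569 = 5.89995

Final: 5.89995


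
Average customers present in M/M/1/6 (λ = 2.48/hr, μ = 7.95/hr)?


ρ = 2.48/7.95 = 0.3119
L = ρ[1 − (K+1)ρ^K + Kρ^(K+1)] / [(1−ρ)(1−ρ^(K+1))]
Numerator: 0.3119·(1 − 7·0.0009215 + 6·0.0002875) = 0.310475
Denominator: (0.6881)·(0.999713) = 0.687853
L = 0.310475/0.687853 = 0.4514

Final: 0.4514


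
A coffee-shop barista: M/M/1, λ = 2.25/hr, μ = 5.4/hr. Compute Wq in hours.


ρ = 2.25/5.4 = 0.4167
Wq = ρ/(μ−λ) = 0.4167/(5.4 − 2.25) = 0.4167/3.15 = 0.1323 hr

Final: 0.1323 hr


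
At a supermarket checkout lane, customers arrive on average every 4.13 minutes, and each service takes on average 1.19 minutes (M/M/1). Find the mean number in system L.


λ = 60/4.13 = 14.5278 /hr
μ = 60/1.19 = 50.4202 /hr
ρ = λ/μ = 14.5278/50.4202 = 0.2881
L = ρ/(1−ρ) = 0.2881/0.7119 = 0.4048

Final: 0.4048


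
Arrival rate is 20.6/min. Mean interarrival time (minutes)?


Mean interarrival time = 1/λ = 1/20.6 minute = 0.04854 minute
In minutes: 0.04854 × 1 = 0.04854 min

Final: 0.04854 min


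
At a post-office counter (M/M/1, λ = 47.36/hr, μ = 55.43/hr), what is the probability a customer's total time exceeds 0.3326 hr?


W ~ Exponential(μ−λ) for M/M/1.
μ − λ = 55.43 − 47.36 = 8.0700
P(W > t) = e^{−(μ−λ)t} = e^{−2.6841} = 0.068284

Final: 0.068284


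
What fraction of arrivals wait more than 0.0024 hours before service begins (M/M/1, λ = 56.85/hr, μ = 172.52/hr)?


ρ = 56.85/172.52 = 0.3295
P(Wq > t) = ρ·e^{−(μ−λ)t} = 0.3295·e^{−0.2776}
= 0.3295·0.757594 = 0.249648

Final: 0.249648


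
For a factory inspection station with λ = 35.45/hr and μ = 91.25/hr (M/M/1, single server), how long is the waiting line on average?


ρ = 35.45/91.25 = 0.3885
Lq = ρ²/(1−ρ) = 0.1509/0.6115 = 0.2468

Final: 0.2468


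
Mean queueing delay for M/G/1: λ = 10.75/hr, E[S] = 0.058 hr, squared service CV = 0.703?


ρ = λ·E[S] = 10.75·0.058 = 0.6235
E[S²] = E[S]²(1+C_s²) = 0.058²·(1+0.703) = 0.005729
Wq = λ·E[S²]/(2(1−ρ)) = 10.75·0.005729/(2·0.3765) = 0.08179 hr

Final: 0.08179 hr


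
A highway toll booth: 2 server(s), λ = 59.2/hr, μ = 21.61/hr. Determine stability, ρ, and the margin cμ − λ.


Total capacity cμ = 2·21.61 = 43.22/hr
ρ = λ/(cμ) = 59.2/43.22 = 1.3697
Stable ⇔ ρ < 1: NO
Spare capacity = cμ − λ = 43.22 − 59.2 = -15.98/hr

Final: ρ = 1.3697; unstable; margin = -15.98/hr


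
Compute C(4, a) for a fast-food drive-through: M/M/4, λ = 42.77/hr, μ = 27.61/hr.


a = λ/μ = 1.5491; ρ = a/4 = 0.3873
P₀ = 0.210084 (from M/M/c formula)
C(c,a) = [a^c/(c!(1−ρ))]·P₀ = [5.75826/(24·0.6127)]·0.210084
= 0.39157·0.210084 = 0.082263

Final: 0.082263


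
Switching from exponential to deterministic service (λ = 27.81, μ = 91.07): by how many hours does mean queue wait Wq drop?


ρ = 27.81/91.07 = 0.3054
Wq(M/M/1) = ρ/(μ−λ) = 0.3054/63.26 = 0.004827 hr
Wq(M/D/1) = ρ/(2(μ−λ)) = 0.002414 hr
Savings = 0.004827 − 0.002414 = 0.002414 hr

Final: 0.002414 hr


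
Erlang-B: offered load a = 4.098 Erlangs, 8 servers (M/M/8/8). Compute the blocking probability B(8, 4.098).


B(c,a) = (a^c/c!) / Σ_{k=0}^{c} a^k/k!
a^8/8! = 1.972673
Σ terms (k=0..8): 1.00000 + 4.09800 + 8.39680 + 11.47003 + 11.75105 + 9.63116 + 6.57808 + 3.85100 + 1.97267 = 58.748790
B = 1.972673/58.748790 = 0.033578

Final: 0.033578
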